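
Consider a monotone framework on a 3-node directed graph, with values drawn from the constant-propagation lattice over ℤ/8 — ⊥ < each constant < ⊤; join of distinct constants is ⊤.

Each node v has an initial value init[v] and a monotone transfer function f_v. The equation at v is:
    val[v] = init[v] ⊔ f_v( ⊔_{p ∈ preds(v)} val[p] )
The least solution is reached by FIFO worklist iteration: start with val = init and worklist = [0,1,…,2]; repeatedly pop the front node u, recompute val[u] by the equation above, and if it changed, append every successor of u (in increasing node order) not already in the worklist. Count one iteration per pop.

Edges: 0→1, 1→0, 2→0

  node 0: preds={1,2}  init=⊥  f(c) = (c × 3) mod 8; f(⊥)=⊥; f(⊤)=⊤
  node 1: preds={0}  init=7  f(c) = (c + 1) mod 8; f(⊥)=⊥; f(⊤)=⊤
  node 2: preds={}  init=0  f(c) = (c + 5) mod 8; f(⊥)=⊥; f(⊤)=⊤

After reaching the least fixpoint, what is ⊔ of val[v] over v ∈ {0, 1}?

⊤

Iteration log — 4 steps:
  step 1. node 0  ⊔preds=⊤  new=⊤  old=⊥  +wl: 
  step 2. node 1  ⊔preds=⊤  new=⊤  old=7  +wl: 0
  step 3. node 2  ⊔preds=⊥  new=0  stable
  step 4. node 0  ⊔preds=⊤  new=⊤  stable

Least fixpoint reached:
  node 0: ⊤
  node 1: ⊤
  node 2: 0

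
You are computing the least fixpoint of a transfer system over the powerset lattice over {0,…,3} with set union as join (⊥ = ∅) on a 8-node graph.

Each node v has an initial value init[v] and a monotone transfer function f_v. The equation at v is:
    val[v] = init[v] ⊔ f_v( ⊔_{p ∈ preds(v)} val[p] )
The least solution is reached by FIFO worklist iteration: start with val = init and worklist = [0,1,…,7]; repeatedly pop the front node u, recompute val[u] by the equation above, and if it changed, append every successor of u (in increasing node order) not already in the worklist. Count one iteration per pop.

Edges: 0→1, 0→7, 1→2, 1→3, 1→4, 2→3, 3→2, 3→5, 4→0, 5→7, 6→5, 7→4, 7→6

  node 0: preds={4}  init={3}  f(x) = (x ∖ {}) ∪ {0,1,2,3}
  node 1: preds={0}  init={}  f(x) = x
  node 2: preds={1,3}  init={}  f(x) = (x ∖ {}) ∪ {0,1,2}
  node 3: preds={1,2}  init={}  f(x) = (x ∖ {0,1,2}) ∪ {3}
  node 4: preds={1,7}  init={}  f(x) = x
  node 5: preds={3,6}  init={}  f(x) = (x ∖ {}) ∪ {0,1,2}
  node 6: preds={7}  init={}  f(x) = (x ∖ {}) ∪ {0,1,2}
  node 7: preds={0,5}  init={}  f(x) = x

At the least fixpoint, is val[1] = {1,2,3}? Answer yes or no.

no

Worklist (14 pops):
  #1 pop 0: in={} → {0,1,2,3} (was {3}); enqueue []
  #2 pop 1: in={0,1,2,3} → {0,1,2,3} (was {}); enqueue []
  #3 pop 2: in={0,1,2,3} → {0,1,2,3} (was {}); enqueue []
  #4 pop 3: in={0,1,2,3} → {3} (was {}); enqueue [2]
  #5 pop 4: in={0,1,2,3} → {0,1,2,3} (was {}); enqueue [0]
  #6 pop 5: in={3} → {0,1,2,3} (was {}); enqueue []
  #7 pop 6: in={} → {0,1,2} (was {}); enqueue [5]
  #8 pop 7: in={0,1,2,3} → {0,1,2,3} (was {}); enqueue [4,6]
  #9 pop 2: in={0,1,2,3} → {0,1,2,3} (no change)
  #10 pop 0: in={0,1,2,3} → {0,1,2,3} (no change)
  #11 pop 5: in={0,1,2,3} → {0,1,2,3} (no change)
  #12 pop 4: in={0,1,2,3} → {0,1,2,3} (no change)
  #13 pop 6: in={0,1,2,3} → {0,1,2,3} (was {0,1,2}); enqueue [5]
  #14 pop 5: in={0,1,2,3} → {0,1,2,3} (no change)

Fixpoint:
  val[0] = {0,1,2,3}
  val[1] = {0,1,2,3}
  val[2] = {0,1,2,3}
  val[3] = {3}
  val[4] = {0,1,2,3}
  val[5] = {0,1,2,3}
  val[6] = {0,1,2,3}
  val[7] = {0,1,2,3}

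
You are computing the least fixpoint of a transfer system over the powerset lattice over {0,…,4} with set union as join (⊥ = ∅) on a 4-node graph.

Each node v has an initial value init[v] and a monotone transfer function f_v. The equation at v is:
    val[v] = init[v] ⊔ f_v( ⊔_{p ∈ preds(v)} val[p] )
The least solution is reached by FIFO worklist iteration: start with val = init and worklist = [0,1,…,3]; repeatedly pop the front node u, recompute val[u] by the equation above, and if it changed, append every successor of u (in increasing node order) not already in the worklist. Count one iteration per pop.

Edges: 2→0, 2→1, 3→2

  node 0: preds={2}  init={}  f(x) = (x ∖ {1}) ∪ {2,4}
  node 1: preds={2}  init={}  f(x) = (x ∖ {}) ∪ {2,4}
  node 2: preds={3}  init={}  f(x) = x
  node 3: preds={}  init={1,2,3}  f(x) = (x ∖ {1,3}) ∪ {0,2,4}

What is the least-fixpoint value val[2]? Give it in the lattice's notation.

Iteration log — 9 steps:
  step 1. node 0  ⊔preds={}  new={2,4}  old={}  +wl: 
  step 2. node 1  ⊔preds={}  new={2,4}  old={}  +wl: 
  step 3. node 2  ⊔preds={1,2,3}  new={1,2,3}  old={}  +wl: 0,1
  step 4. node 3  ⊔preds={}  new={0,1,2,3,4}  old={1,2,3}  +wl: 2
  step 5. node 0  ⊔preds={1,2,3}  new={2,3,4}  old={2,4}  +wl: 
  step 6. node 1  ⊔preds={1,2,3}  new={1,2,3,4}  old={2,4}  +wl: 
  step 7. node 2  ⊔preds={0,1,2,3,4}  new={0,1,2,3,4}  old={1,2,3}  +wl: 0,1
  step 8. node 0  ⊔preds={0,1,2,3,4}  new={0,2,3,4}  old={2,3,4}  +wl: 
  step 9. node 1  ⊔preds={0,1,2,3,4}  new={0,1,2,3,4}  old={1,2,3,4}  +wl: 

Least fixpoint reached:
  node 0: {0,2,3,4}
  node 1: {0,1,2,3,4}
  node 2: {0,1,2,3,4}
  node 3: {0,1,2,3,4}

{0,1,2,3,4}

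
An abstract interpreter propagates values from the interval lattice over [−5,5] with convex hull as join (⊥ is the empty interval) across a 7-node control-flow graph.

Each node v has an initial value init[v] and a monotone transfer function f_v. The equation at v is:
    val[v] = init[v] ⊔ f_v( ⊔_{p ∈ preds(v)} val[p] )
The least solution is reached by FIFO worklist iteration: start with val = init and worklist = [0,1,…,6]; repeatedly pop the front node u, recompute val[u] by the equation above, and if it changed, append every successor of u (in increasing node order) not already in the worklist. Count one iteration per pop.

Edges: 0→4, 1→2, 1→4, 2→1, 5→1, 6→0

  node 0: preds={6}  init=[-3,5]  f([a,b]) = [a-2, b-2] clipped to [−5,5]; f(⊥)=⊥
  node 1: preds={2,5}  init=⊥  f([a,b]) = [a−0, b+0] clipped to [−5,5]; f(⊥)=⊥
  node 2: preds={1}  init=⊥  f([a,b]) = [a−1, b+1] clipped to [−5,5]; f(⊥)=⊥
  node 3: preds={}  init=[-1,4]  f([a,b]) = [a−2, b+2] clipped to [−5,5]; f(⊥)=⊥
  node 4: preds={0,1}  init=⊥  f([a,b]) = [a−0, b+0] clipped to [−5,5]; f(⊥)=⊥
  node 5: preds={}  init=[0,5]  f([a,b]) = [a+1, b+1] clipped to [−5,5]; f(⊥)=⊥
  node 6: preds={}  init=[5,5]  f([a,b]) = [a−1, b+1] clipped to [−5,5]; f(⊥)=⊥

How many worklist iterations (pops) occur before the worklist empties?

Iteration log — 22 steps:
  step 1. node 0  ⊔preds=[5,5]  new=[-3,5]  stable
  step 2. node 1  ⊔preds=[0,5]  new=[0,5]  old=⊥  +wl: 
  step 3. node 2  ⊔preds=[0,5]  new=[-1,5]  old=⊥  +wl: 1
  step 4. node 3  ⊔preds=⊥  new=[-1,4]  stable
  step 5. node 4  ⊔preds=[-3,5]  new=[-3,5]  old=⊥  +wl: 
  step 6. node 5  ⊔preds=⊥  new=[0,5]  stable
  step 7. node 6  ⊔preds=⊥  new=[5,5]  stable
  step 8. node 1  ⊔preds=[-1,5]  new=[-1,5]  old=[0,5]  +wl: 2,4
  step 9. node 2  ⊔preds=[-1,5]  new=[-2,5]  old=[-1,5]  +wl: 1
  step 10. node 4  ⊔preds=[-3,5]  new=[-3,5]  stable
  step 11. node 1  ⊔preds=[-2,5]  new=[-2,5]  old=[-1,5]  +wl: 2,4
  step 12. node 2  ⊔preds=[-2,5]  new=[-3,5]  old=[-2,5]  +wl: 1
  step 13. node 4  ⊔preds=[-3,5]  new=[-3,5]  stable
  step 14. node 1  ⊔preds=[-3,5]  new=[-3,5]  old=[-2,5]  +wl: 2,4
  step 15. node 2  ⊔preds=[-3,5]  new=[-4,5]  old=[-3,5]  +wl: 1
  step 16. node 4  ⊔preds=[-3,5]  new=[-3,5]  stable
  step 17. node 1  ⊔preds=[-4,5]  new=[-4,5]  old=[-3,5]  +wl: 2,4
  step 18. node 2  ⊔preds=[-4,5]  new=[-5,5]  old=[-4,5]  +wl: 1
  step 19. node 4  ⊔preds=[-4,5]  new=[-4,5]  old=[-3,5]  +wl: 
  step 20. node 1  ⊔preds=[-5,5]  new=[-5,5]  old=[-4,5]  +wl: 2,4
  step 21. node 2  ⊔preds=[-5,5]  new=[-5,5]  stable
  step 22. node 4  ⊔preds=[-5,5]  new=[-5,5]  old=[-4,5]  +wl: 

Least fixpoint reached:
  node 0: [-3,5]
  node 1: [-5,5]
  node 2: [-5,5]
  node 3: [-1,4]
  node 4: [-5,5]
  node 5: [0,5]
  node 6: [5,5]

22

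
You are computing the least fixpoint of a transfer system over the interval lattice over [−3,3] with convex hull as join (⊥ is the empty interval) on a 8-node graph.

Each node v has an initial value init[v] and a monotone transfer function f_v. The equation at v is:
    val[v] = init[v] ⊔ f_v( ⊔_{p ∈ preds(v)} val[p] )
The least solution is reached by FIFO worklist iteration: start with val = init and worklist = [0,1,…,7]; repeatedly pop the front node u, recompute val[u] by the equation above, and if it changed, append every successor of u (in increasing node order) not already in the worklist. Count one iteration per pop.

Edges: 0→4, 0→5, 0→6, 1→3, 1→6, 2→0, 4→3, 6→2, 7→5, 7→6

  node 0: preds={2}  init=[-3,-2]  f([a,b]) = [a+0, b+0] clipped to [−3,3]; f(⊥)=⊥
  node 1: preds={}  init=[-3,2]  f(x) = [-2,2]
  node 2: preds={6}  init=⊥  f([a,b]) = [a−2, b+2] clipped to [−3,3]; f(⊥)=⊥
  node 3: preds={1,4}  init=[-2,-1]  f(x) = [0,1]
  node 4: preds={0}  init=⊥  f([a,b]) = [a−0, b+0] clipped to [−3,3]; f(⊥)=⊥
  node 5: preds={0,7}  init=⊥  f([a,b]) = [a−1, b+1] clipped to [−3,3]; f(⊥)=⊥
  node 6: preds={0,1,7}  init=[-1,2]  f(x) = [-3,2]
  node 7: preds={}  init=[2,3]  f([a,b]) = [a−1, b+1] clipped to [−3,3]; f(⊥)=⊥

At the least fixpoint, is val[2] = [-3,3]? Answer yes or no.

Trace (15 dequeues):
  [1] u=0 | in ⊥ | out [-3,-2] | ==
  [2] u=1 | in ⊥ | out [-3,2] | ==
  [3] u=2 | in [-1,2] | out [-3,3] | prev ⊥ | push {0}
  [4] u=3 | in [-3,2] | out [-2,1] | prev [-2,-1] | push {}
  [5] u=4 | in [-3,-2] | out [-3,-2] | prev ⊥ | push {3}
  [6] u=5 | in [-3,3] | out [-3,3] | prev ⊥ | push {}
  [7] u=6 | in [-3,3] | out [-3,2] | prev [-1,2] | push {2}
  [8] u=7 | in ⊥ | out [2,3] | ==
  [9] u=0 | in [-3,3] | out [-3,3] | prev [-3,-2] | push {4,5,6}
  [10] u=3 | in [-3,2] | out [-2,1] | ==
  [11] u=2 | in [-3,2] | out [-3,3] | ==
  [12] u=4 | in [-3,3] | out [-3,3] | prev [-3,-2] | push {3}
  [13] u=5 | in [-3,3] | out [-3,3] | ==
  [14] u=6 | in [-3,3] | out [-3,2] | ==
  [15] u=3 | in [-3,3] | out [-2,1] | ==

Converged values:
  [0] [-3,3]
  [1] [-3,2]
  [2] [-3,3]
  [3] [-2,1]
  [4] [-3,3]
  [5] [-3,3]
  [6] [-3,2]
  [7] [2,3]

yes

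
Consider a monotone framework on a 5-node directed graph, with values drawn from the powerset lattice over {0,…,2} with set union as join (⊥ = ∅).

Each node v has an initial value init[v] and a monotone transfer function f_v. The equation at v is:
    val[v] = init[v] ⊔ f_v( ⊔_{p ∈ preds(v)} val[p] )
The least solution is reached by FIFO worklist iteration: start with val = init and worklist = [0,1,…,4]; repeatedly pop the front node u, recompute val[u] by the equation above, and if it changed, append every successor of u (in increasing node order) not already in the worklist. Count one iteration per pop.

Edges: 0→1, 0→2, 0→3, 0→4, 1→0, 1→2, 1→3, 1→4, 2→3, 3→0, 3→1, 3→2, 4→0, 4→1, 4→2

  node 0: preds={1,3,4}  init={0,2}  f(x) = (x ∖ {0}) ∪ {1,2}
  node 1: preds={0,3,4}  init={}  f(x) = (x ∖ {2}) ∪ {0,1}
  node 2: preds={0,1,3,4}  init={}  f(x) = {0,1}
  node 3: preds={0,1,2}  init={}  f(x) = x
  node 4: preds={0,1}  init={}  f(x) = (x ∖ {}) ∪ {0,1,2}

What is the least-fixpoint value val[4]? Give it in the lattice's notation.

{0,1,2}

Trace (8 dequeues):
  [1] u=0 | in {} | out {0,1,2} | prev {0,2} | push {}
  [2] u=1 | in {0,1,2} | out {0,1} | prev {} | push {0}
  [3] u=2 | in {0,1,2} | out {0,1} | prev {} | push {}
  [4] u=3 | in {0,1,2} | out {0,1,2} | prev {} | push {1,2}
  [5] u=4 | in {0,1,2} | out {0,1,2} | prev {} | push {}
  [6] u=0 | in {0,1,2} | out {0,1,2} | ==
  [7] u=1 | in {0,1,2} | out {0,1} | ==
  [8] u=2 | in {0,1,2} | out {0,1} | ==

Converged values:
  [0] {0,1,2}
  [1] {0,1}
  [2] {0,1}
  [3] {0,1,2}
  [4] {0,1,2}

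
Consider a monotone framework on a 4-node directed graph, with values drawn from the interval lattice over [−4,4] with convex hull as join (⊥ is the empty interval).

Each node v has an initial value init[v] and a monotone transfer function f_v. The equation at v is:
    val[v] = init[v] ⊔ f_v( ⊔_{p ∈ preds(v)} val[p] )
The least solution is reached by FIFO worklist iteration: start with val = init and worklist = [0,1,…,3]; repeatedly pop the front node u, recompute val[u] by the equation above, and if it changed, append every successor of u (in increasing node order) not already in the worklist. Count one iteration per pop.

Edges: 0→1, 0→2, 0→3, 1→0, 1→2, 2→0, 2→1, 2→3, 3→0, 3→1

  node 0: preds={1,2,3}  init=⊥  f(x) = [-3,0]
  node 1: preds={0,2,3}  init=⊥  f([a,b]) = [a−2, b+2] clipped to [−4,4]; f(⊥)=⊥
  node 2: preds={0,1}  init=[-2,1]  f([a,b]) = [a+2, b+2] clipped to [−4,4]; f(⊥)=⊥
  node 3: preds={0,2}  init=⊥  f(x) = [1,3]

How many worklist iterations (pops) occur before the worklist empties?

Worklist (8 pops):
  #1 pop 0: in=[-2,1] → [-3,0] (was ⊥); enqueue []
  #2 pop 1: in=[-3,1] → [-4,3] (was ⊥); enqueue [0]
  #3 pop 2: in=[-4,3] → [-2,4] (was [-2,1]); enqueue [1]
  #4 pop 3: in=[-3,4] → [1,3] (was ⊥); enqueue []
  #5 pop 0: in=[-4,4] → [-3,0] (no change)
  #6 pop 1: in=[-3,4] → [-4,4] (was [-4,3]); enqueue [0,2]
  #7 pop 0: in=[-4,4] → [-3,0] (no change)
  #8 pop 2: in=[-4,4] → [-2,4] (no change)

Fixpoint:
  val[0] = [-3,0]
  val[1] = [-4,4]
  val[2] = [-2,4]
  val[3] = [1,3]

8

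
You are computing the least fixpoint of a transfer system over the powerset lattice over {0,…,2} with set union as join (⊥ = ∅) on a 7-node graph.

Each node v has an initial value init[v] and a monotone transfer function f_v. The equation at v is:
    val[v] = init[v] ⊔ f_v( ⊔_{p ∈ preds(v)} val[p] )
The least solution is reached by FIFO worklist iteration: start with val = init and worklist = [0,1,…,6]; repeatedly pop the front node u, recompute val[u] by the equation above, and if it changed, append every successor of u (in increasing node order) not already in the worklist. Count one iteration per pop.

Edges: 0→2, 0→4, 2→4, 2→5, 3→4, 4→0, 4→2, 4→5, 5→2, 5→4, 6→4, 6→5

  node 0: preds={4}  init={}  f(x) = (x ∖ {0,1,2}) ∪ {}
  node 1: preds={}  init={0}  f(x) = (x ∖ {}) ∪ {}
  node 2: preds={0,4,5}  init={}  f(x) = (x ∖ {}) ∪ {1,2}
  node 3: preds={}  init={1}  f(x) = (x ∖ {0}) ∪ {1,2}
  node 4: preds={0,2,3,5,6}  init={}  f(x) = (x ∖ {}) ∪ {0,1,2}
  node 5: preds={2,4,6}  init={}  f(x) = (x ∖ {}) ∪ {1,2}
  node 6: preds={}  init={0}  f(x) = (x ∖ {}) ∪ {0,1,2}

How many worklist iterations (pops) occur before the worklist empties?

11

Iteration log — 11 steps:
  step 1. node 0  ⊔preds={}  new={}  stable
  step 2. node 1  ⊔preds={}  new={0}  stable
  step 3. node 2  ⊔preds={}  new={1,2}  old={}  +wl: 
  step 4. node 3  ⊔preds={}  new={1,2}  old={1}  +wl: 
  step 5. node 4  ⊔preds={0,1,2}  new={0,1,2}  old={}  +wl: 0,2
  step 6. node 5  ⊔preds={0,1,2}  new={0,1,2}  old={}  +wl: 4
  step 7. node 6  ⊔preds={}  new={0,1,2}  old={0}  +wl: 5
  step 8. node 0  ⊔preds={0,1,2}  new={}  stable
  step 9. node 2  ⊔preds={0,1,2}  new={0,1,2}  old={1,2}  +wl: 
  step 10. node 4  ⊔preds={0,1,2}  new={0,1,2}  stable
  step 11. node 5  ⊔preds={0,1,2}  new={0,1,2}  stable

Least fixpoint reached:
  node 0: {}
  node 1: {0}
  node 2: {0,1,2}
  node 3: {1,2}
  node 4: {0,1,2}
  node 5: {0,1,2}
  node 6: {0,1,2}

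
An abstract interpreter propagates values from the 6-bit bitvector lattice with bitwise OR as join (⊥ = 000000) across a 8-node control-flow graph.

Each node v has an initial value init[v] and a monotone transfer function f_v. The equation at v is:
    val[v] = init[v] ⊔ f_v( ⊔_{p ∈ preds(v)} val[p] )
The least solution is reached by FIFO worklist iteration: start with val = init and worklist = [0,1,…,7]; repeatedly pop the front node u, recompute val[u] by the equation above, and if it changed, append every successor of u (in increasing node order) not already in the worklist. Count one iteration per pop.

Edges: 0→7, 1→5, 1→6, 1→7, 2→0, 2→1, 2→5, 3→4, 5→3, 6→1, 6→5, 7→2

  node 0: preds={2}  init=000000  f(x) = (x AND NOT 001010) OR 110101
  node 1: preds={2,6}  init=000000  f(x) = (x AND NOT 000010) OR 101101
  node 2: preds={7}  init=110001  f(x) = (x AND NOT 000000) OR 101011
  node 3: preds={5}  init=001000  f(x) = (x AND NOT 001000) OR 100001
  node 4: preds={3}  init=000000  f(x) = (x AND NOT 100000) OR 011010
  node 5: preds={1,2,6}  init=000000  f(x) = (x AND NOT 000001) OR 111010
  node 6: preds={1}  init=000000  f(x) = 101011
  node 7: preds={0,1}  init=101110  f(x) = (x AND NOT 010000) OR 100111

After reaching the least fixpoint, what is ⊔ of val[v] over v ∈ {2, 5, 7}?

Iteration log — 14 steps:
  step 1. node 0  ⊔preds=110001  new=110101  old=000000  +wl: 
  step 2. node 1  ⊔preds=110001  new=111101  old=000000  +wl: 
  step 3. node 2  ⊔preds=101110  new=111111  old=110001  +wl: 0,1
  step 4. node 3  ⊔preds=000000  new=101001  old=001000  +wl: 
  step 5. node 4  ⊔preds=101001  new=011011  old=000000  +wl: 
  step 6. node 5  ⊔preds=111111  new=111110  old=000000  +wl: 3
  step 7. node 6  ⊔preds=111101  new=101011  old=000000  +wl: 5
  step 8. node 7  ⊔preds=111101  new=101111  old=101110  +wl: 2
  step 9. node 0  ⊔preds=111111  new=110101  stable
  step 10. node 1  ⊔preds=111111  new=111101  stable
  step 11. node 3  ⊔preds=111110  new=111111  old=101001  +wl: 4
  step 12. node 5  ⊔preds=111111  new=111110  stable
  step 13. node 2  ⊔preds=101111  new=111111  stable
  step 14. node 4  ⊔preds=111111  new=011111  old=011011  +wl: 

Least fixpoint reached:
  node 0: 110101
  node 1: 111101
  node 2: 111111
  node 3: 111111
  node 4: 011111
  node 5: 111110
  node 6: 101011
  node 7: 101111

111111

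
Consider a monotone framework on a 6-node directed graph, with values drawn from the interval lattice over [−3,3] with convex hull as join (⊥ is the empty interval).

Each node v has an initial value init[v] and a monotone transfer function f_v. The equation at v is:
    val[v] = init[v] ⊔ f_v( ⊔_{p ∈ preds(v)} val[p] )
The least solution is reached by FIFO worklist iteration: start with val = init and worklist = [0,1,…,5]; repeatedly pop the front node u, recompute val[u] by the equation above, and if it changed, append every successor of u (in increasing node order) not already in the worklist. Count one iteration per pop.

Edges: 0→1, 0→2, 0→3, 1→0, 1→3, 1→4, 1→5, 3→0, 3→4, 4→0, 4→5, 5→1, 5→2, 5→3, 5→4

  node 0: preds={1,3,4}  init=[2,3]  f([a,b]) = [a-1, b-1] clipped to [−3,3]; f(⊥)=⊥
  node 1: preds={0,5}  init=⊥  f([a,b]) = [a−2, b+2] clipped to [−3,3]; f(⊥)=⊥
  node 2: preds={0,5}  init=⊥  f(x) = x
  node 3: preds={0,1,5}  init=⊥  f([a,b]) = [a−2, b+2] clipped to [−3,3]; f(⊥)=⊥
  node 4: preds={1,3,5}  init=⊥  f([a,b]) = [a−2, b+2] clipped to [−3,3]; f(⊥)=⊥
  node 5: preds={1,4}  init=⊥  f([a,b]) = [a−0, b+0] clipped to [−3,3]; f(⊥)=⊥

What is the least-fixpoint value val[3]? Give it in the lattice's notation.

Trace (13 dequeues):
  [1] u=0 | in ⊥ | out [2,3] | ==
  [2] u=1 | in [2,3] | out [0,3] | prev ⊥ | push {0}
  [3] u=2 | in [2,3] | out [2,3] | prev ⊥ | push {}
  [4] u=3 | in [0,3] | out [-2,3] | prev ⊥ | push {}
  [5] u=4 | in [-2,3] | out [-3,3] | prev ⊥ | push {}
  [6] u=5 | in [-3,3] | out [-3,3] | prev ⊥ | push {1,2,3,4}
  [7] u=0 | in [-3,3] | out [-3,3] | prev [2,3] | push {}
  [8] u=1 | in [-3,3] | out [-3,3] | prev [0,3] | push {0,5}
  [9] u=2 | in [-3,3] | out [-3,3] | prev [2,3] | push {}
  [10] u=3 | in [-3,3] | out [-3,3] | prev [-2,3] | push {}
  [11] u=4 | in [-3,3] | out [-3,3] | ==
  [12] u=0 | in [-3,3] | out [-3,3] | ==
  [13] u=5 | in [-3,3] | out [-3,3] | ==

Converged values:
  [0] [-3,3]
  [1] [-3,3]
  [2] [-3,3]
  [3] [-3,3]
  [4] [-3,3]
  [5] [-3,3]

[-3,3]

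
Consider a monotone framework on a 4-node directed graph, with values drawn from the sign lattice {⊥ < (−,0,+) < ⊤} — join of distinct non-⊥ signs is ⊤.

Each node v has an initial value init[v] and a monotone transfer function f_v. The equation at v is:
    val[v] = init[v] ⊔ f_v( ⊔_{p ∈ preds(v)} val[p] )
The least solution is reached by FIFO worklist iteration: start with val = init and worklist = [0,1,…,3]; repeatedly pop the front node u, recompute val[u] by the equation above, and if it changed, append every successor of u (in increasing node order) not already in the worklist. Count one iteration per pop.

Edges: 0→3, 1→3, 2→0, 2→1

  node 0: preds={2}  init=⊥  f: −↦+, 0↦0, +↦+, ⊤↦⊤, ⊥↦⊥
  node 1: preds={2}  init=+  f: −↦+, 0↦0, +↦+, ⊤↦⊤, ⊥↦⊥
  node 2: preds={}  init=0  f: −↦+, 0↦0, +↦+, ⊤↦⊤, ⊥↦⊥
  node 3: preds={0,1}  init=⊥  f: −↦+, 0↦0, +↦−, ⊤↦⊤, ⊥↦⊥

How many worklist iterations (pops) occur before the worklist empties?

Iteration log — 4 steps:
  step 1. node 0  ⊔preds=0  new=0  old=⊥  +wl: 
  step 2. node 1  ⊔preds=0  new=⊤  old=+  +wl: 
  step 3. node 2  ⊔preds=⊥  new=0  stable
  step 4. node 3  ⊔preds=⊤  new=⊤  old=⊥  +wl: 

Least fixpoint reached:
  node 0: 0
  node 1: ⊤
  node 2: 0
  node 3: ⊤

4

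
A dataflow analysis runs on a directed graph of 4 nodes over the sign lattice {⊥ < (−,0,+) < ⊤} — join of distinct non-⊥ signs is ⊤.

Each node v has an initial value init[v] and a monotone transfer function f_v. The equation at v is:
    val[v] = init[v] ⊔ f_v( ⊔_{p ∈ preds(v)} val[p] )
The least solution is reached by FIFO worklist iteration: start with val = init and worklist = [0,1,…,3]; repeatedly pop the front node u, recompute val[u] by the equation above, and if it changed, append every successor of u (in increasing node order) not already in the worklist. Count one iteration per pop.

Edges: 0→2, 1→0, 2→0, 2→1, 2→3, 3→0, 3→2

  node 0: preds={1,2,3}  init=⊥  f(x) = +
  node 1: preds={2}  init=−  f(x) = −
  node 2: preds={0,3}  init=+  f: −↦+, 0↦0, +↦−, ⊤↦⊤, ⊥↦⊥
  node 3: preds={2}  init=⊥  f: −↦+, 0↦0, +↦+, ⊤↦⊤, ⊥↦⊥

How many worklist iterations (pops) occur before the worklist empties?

Worklist (7 pops):
  #1 pop 0: in=⊤ → + (was ⊥); enqueue []
  #2 pop 1: in=+ → − (no change)
  #3 pop 2: in=+ → ⊤ (was +); enqueue [0,1]
  #4 pop 3: in=⊤ → ⊤ (was ⊥); enqueue [2]
  #5 pop 0: in=⊤ → + (no change)
  #6 pop 1: in=⊤ → − (no change)
  #7 pop 2: in=⊤ → ⊤ (no change)

Fixpoint:
  val[0] = +
  val[1] = −
  val[2] = ⊤
  val[3] = ⊤

7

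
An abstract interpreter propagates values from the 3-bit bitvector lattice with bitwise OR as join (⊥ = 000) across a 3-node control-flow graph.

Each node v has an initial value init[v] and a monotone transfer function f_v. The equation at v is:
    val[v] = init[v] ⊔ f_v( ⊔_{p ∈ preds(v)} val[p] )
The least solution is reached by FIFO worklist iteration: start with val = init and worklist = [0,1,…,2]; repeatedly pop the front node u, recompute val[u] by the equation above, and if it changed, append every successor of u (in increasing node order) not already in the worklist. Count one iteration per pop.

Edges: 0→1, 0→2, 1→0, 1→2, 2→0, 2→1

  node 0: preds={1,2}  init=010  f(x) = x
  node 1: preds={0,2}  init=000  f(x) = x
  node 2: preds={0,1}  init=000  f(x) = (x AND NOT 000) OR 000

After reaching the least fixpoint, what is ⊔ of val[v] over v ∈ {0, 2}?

010

Trace (5 dequeues):
  [1] u=0 | in 000 | out 010 | ==
  [2] u=1 | in 010 | out 010 | prev 000 | push {0}
  [3] u=2 | in 010 | out 010 | prev 000 | push {1}
  [4] u=0 | in 010 | out 010 | ==
  [5] u=1 | in 010 | out 010 | ==

Converged values:
  [0] 010
  [1] 010
  [2] 010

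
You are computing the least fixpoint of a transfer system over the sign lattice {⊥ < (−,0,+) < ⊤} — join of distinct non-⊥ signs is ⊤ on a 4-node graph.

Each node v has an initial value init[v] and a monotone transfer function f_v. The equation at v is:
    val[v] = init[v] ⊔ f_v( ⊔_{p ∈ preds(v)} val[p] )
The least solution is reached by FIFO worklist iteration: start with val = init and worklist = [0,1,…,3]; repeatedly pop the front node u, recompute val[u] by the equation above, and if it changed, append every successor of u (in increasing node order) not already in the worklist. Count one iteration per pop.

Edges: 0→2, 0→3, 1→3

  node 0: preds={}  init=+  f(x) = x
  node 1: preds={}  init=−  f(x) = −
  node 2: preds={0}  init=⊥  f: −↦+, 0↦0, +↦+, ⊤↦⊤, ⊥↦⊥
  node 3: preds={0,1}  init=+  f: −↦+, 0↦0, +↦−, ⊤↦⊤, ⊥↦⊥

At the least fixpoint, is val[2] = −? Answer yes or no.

Iteration log — 4 steps:
  step 1. node 0  ⊔preds=⊥  new=+  stable
  step 2. node 1  ⊔preds=⊥  new=−  stable
  step 3. node 2  ⊔preds=+  new=+  old=⊥  +wl: 
  step 4. node 3  ⊔preds=⊤  new=⊤  old=+  +wl: 

Least fixpoint reached:
  node 0: +
  node 1: −
  node 2: +
  node 3: ⊤

no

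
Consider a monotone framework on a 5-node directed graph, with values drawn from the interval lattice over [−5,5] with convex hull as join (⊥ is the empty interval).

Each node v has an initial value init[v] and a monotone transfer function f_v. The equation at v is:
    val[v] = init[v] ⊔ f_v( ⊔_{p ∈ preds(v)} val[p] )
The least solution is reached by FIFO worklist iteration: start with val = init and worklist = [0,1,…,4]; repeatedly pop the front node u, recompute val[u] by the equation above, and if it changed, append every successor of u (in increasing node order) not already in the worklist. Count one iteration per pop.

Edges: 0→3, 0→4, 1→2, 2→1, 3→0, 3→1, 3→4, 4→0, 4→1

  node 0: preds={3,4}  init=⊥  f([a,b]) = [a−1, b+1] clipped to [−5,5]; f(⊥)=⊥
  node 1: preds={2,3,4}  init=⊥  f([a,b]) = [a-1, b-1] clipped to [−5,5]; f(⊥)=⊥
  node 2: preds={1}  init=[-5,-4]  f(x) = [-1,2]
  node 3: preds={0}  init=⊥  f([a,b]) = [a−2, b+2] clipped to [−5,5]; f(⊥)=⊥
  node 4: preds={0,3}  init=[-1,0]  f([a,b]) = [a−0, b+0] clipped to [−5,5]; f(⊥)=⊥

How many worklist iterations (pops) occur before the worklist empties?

15

Worklist (15 pops):
  #1 pop 0: in=[-1,0] → [-2,1] (was ⊥); enqueue []
  #2 pop 1: in=[-5,0] → [-5,-1] (was ⊥); enqueue []
  #3 pop 2: in=[-5,-1] → [-5,2] (was [-5,-4]); enqueue [1]
  #4 pop 3: in=[-2,1] → [-4,3] (was ⊥); enqueue [0]
  #5 pop 4: in=[-4,3] → [-4,3] (was [-1,0]); enqueue []
  #6 pop 1: in=[-5,3] → [-5,2] (was [-5,-1]); enqueue [2]
  #7 pop 0: in=[-4,3] → [-5,4] (was [-2,1]); enqueue [3,4]
  #8 pop 2: in=[-5,2] → [-5,2] (no change)
  #9 pop 3: in=[-5,4] → [-5,5] (was [-4,3]); enqueue [0,1]
  #10 pop 4: in=[-5,5] → [-5,5] (was [-4,3]); enqueue []
  #11 pop 0: in=[-5,5] → [-5,5] (was [-5,4]); enqueue [3,4]
  #12 pop 1: in=[-5,5] → [-5,4] (was [-5,2]); enqueue [2]
  #13 pop 3: in=[-5,5] → [-5,5] (no change)
  #14 pop 4: in=[-5,5] → [-5,5] (no change)
  #15 pop 2: in=[-5,4] → [-5,2] (no change)

Fixpoint:
  val[0] = [-5,5]
  val[1] = [-5,4]
  val[2] = [-5,2]
  val[3] = [-5,5]
  val[4] = [-5,5]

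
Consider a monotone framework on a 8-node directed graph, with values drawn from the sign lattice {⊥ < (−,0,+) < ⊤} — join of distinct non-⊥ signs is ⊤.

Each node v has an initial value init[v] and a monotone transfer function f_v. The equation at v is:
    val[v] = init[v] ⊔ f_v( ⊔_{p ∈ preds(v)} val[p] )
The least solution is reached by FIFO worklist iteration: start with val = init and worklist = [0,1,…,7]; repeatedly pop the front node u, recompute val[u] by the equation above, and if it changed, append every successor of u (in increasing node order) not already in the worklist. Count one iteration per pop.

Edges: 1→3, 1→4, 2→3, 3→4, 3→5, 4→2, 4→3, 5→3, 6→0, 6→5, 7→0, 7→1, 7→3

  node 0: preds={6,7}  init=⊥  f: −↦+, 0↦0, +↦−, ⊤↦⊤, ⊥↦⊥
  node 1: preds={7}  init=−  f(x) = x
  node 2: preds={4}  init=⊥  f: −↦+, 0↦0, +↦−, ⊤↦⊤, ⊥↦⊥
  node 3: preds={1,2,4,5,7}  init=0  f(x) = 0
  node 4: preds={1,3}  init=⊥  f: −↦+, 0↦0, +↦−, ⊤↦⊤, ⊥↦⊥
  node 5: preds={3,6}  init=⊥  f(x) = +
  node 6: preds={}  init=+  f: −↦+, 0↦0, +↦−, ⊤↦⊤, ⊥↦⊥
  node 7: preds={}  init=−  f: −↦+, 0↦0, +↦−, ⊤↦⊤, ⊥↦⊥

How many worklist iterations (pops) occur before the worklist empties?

Worklist (10 pops):
  #1 pop 0: in=⊤ → ⊤ (was ⊥); enqueue []
  #2 pop 1: in=− → − (no change)
  #3 pop 2: in=⊥ → ⊥ (no change)
  #4 pop 3: in=− → 0 (no change)
  #5 pop 4: in=⊤ → ⊤ (was ⊥); enqueue [2,3]
  #6 pop 5: in=⊤ → + (was ⊥); enqueue []
  #7 pop 6: in=⊥ → + (no change)
  #8 pop 7: in=⊥ → − (no change)
  #9 pop 2: in=⊤ → ⊤ (was ⊥); enqueue []
  #10 pop 3: in=⊤ → 0 (no change)

Fixpoint:
  val[0] = ⊤
  val[1] = −
  val[2] = ⊤
  val[3] = 0
  val[4] = ⊤
  val[5] = +
  val[6] = +
  val[7] = −

10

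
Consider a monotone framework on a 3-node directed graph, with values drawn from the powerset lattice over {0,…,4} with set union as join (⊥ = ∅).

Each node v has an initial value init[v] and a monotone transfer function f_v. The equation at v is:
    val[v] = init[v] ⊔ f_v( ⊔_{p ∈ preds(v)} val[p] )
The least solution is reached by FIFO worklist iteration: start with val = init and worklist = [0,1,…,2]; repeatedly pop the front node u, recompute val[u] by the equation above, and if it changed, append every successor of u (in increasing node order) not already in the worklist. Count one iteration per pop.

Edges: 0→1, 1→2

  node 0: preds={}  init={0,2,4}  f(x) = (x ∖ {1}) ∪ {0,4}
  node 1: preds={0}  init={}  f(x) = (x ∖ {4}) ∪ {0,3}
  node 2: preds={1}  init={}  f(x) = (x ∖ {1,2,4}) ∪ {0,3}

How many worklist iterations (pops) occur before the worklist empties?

3

Trace (3 dequeues):
  [1] u=0 | in {} | out {0,2,4} | ==
  [2] u=1 | in {0,2,4} | out {0,2,3} | prev {} | push {}
  [3] u=2 | in {0,2,3} | out {0,3} | prev {} | push {}

Converged values:
  [0] {0,2,4}
  [1] {0,2,3}
  [2] {0,3}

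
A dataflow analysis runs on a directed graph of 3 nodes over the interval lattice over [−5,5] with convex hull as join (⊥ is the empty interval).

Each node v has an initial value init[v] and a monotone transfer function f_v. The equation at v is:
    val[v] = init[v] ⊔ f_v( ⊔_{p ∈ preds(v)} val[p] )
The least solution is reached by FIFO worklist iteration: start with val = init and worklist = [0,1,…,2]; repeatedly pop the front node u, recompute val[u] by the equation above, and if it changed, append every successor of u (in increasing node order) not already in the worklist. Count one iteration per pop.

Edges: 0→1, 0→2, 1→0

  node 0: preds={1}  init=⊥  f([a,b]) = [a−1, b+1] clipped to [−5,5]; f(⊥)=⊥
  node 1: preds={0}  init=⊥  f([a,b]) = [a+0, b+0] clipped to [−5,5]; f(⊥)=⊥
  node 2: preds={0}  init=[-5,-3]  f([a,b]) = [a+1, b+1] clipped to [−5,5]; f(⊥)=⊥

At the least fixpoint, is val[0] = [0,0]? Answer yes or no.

Worklist (3 pops):
  #1 pop 0: in=⊥ → ⊥ (no change)
  #2 pop 1: in=⊥ → ⊥ (no change)
  #3 pop 2: in=⊥ → [-5,-3] (no change)

Fixpoint:
  val[0] = ⊥
  val[1] = ⊥
  val[2] = [-5,-3]

no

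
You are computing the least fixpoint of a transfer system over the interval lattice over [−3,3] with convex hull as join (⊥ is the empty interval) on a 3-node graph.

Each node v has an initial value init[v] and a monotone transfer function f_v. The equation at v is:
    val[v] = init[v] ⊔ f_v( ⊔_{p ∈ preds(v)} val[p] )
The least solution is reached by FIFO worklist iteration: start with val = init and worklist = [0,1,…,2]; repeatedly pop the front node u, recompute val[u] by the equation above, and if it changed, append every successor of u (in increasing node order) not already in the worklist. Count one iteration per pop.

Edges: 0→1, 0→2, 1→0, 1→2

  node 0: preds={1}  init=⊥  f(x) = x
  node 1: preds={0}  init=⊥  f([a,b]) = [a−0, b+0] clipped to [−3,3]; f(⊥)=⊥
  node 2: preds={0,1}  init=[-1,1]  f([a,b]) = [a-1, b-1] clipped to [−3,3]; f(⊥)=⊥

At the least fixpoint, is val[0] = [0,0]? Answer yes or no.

Trace (3 dequeues):
  [1] u=0 | in ⊥ | out ⊥ | ==
  [2] u=1 | in ⊥ | out ⊥ | ==
  [3] u=2 | in ⊥ | out [-1,1] | ==

Converged values:
  [0] ⊥
  [1] ⊥
  [2] [-1,1]

no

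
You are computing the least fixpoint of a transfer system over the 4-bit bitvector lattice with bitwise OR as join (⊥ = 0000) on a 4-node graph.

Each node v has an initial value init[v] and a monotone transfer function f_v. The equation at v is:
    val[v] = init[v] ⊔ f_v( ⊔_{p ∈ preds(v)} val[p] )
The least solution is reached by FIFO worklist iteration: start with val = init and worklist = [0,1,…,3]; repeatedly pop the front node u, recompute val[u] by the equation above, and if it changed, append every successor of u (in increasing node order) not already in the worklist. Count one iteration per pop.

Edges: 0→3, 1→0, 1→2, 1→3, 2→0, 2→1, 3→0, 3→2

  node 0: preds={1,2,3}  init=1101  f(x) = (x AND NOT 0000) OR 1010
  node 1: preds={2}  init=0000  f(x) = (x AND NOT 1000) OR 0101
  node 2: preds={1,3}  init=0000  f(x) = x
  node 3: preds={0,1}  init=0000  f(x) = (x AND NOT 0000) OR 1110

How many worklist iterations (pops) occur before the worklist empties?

Worklist (12 pops):
  #1 pop 0: in=0000 → 1111 (was 1101); enqueue []
  #2 pop 1: in=0000 → 0101 (was 0000); enqueue [0]
  #3 pop 2: in=0101 → 0101 (was 0000); enqueue [1]
  #4 pop 3: in=1111 → 1111 (was 0000); enqueue [2]
  #5 pop 0: in=1111 → 1111 (no change)
  #6 pop 1: in=0101 → 0101 (no change)
  #7 pop 2: in=1111 → 1111 (was 0101); enqueue [0,1]
  #8 pop 0: in=1111 → 1111 (no change)
  #9 pop 1: in=1111 → 0111 (was 0101); enqueue [0,2,3]
  #10 pop 0: in=1111 → 1111 (no change)
  #11 pop 2: in=1111 → 1111 (no change)
  #12 pop 3: in=1111 → 1111 (no change)

Fixpoint:
  val[0] = 1111
  val[1] = 0111
  val[2] = 1111
  val[3] = 1111

12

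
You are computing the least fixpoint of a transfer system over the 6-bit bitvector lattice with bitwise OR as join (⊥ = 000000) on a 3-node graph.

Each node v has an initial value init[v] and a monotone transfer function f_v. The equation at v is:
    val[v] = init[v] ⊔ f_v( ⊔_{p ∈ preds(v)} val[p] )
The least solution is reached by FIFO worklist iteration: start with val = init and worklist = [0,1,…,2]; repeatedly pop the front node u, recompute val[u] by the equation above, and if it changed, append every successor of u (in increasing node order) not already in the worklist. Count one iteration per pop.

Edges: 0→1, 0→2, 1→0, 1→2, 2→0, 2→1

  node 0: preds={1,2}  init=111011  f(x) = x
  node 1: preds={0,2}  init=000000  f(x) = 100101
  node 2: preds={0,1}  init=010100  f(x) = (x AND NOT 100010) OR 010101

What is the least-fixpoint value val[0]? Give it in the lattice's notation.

111111

Iteration log — 5 steps:
  step 1. node 0  ⊔preds=010100  new=111111  old=111011  +wl: 
  step 2. node 1  ⊔preds=111111  new=100101  old=000000  +wl: 0
  step 3. node 2  ⊔preds=111111  new=011101  old=010100  +wl: 1
  step 4. node 0  ⊔preds=111101  new=111111  stable
  step 5. node 1  ⊔preds=111111  new=100101  stable

Least fixpoint reached:
  node 0: 111111
  node 1: 100101
  node 2: 011101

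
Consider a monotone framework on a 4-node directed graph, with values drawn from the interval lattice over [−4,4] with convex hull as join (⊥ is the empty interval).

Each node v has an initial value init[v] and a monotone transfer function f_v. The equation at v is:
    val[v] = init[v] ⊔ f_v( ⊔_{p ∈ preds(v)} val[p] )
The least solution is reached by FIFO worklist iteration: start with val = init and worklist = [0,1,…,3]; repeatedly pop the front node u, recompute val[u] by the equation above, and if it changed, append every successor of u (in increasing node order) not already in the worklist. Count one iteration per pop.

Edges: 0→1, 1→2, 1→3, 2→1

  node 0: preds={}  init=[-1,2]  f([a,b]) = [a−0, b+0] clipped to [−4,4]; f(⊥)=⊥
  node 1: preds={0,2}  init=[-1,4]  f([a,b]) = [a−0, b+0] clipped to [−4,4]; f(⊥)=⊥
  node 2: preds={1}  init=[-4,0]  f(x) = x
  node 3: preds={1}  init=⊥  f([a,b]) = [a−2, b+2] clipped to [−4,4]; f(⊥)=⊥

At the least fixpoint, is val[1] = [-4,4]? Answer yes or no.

yes

Trace (5 dequeues):
  [1] u=0 | in ⊥ | out [-1,2] | ==
  [2] u=1 | in [-4,2] | out [-4,4] | prev [-1,4] | push {}
  [3] u=2 | in [-4,4] | out [-4,4] | prev [-4,0] | push {1}
  [4] u=3 | in [-4,4] | out [-4,4] | prev ⊥ | push {}
  [5] u=1 | in [-4,4] | out [-4,4] | ==

Converged values:
  [0] [-1,2]
  [1] [-4,4]
  [2] [-4,4]
  [3] [-4,4]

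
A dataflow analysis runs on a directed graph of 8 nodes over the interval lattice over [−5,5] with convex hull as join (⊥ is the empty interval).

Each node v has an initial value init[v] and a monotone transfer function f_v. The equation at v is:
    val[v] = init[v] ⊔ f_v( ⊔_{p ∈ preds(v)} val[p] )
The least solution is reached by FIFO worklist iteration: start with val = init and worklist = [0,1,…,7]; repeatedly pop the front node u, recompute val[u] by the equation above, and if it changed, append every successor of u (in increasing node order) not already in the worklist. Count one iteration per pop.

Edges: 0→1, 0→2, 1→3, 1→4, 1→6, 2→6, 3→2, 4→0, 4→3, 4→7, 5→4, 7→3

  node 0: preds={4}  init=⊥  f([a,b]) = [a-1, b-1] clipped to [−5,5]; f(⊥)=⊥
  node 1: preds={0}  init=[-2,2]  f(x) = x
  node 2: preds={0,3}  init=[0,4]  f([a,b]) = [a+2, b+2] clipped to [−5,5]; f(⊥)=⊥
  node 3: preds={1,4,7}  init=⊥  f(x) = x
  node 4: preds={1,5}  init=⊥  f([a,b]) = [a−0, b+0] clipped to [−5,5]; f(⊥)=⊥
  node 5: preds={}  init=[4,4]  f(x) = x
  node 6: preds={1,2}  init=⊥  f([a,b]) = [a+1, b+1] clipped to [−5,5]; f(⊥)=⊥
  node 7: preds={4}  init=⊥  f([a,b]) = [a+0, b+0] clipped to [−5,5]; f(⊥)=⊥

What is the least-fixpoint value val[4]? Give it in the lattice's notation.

Worklist (39 pops):
  #1 pop 0: in=⊥ → ⊥ (no change)
  #2 pop 1: in=⊥ → [-2,2] (no change)
  #3 pop 2: in=⊥ → [0,4] (no change)
  #4 pop 3: in=[-2,2] → [-2,2] (was ⊥); enqueue [2]
  #5 pop 4: in=[-2,4] → [-2,4] (was ⊥); enqueue [0,3]
  #6 pop 5: in=⊥ → [4,4] (no change)
  #7 pop 6: in=[-2,4] → [-1,5] (was ⊥); enqueue []
  #8 pop 7: in=[-2,4] → [-2,4] (was ⊥); enqueue []
  #9 pop 2: in=[-2,2] → [0,4] (no change)
  #10 pop 0: in=[-2,4] → [-3,3] (was ⊥); enqueue [1,2]
  #11 pop 3: in=[-2,4] → [-2,4] (was [-2,2]); enqueue []
  #12 pop 1: in=[-3,3] → [-3,3] (was [-2,2]); enqueue [3,4,6]
  #13 pop 2: in=[-3,4] → [-1,5] (was [0,4]); enqueue []
  #14 pop 3: in=[-3,4] → [-3,4] (was [-2,4]); enqueue [2]
  #15 pop 4: in=[-3,4] → [-3,4] (was [-2,4]); enqueue [0,3,7]
  #16 pop 6: in=[-3,5] → [-2,5] (was [-1,5]); enqueue []
  #17 pop 2: in=[-3,4] → [-1,5] (no change)
  #18 pop 0: in=[-3,4] → [-4,3] (was [-3,3]); enqueue [1,2]
  #19 pop 3: in=[-3,4] → [-3,4] (no change)
  #20 pop 7: in=[-3,4] → [-3,4] (was [-2,4]); enqueue [3]
  #21 pop 1: in=[-4,3] → [-4,3] (was [-3,3]); enqueue [4,6]
  #22 pop 2: in=[-4,4] → [-2,5] (was [-1,5]); enqueue []
  #23 pop 3: in=[-4,4] → [-4,4] (was [-3,4]); enqueue [2]
  #24 pop 4: in=[-4,4] → [-4,4] (was [-3,4]); enqueue [0,3,7]
  #25 pop 6: in=[-4,5] → [-3,5] (was [-2,5]); enqueue []
  #26 pop 2: in=[-4,4] → [-2,5] (no change)
  #27 pop 0: in=[-4,4] → [-5,3] (was [-4,3]); enqueue [1,2]
  #28 pop 3: in=[-4,4] → [-4,4] (no change)
  #29 pop 7: in=[-4,4] → [-4,4] (was [-3,4]); enqueue [3]
  #30 pop 1: in=[-5,3] → [-5,3] (was [-4,3]); enqueue [4,6]
  #31 pop 2: in=[-5,4] → [-3,5] (was [-2,5]); enqueue []
  #32 pop 3: in=[-5,4] → [-5,4] (was [-4,4]); enqueue [2]
  #33 pop 4: in=[-5,4] → [-5,4] (was [-4,4]); enqueue [0,3,7]
  #34 pop 6: in=[-5,5] → [-4,5] (was [-3,5]); enqueue []
  #35 pop 2: in=[-5,4] → [-3,5] (no change)
  #36 pop 0: in=[-5,4] → [-5,3] (no change)
  #37 pop 3: in=[-5,4] → [-5,4] (no change)
  #38 pop 7: in=[-5,4] → [-5,4] (was [-4,4]); enqueue [3]
  #39 pop 3: in=[-5,4] → [-5,4] (no change)

Fixpoint:
  val[0] = [-5,3]
  val[1] = [-5,3]
  val[2] = [-3,5]
  val[3] = [-5,4]
  val[4] = [-5,4]
  val[5] = [4,4]
  val[6] = [-4,5]
  val[7] = [-5,4]

[-5,4]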